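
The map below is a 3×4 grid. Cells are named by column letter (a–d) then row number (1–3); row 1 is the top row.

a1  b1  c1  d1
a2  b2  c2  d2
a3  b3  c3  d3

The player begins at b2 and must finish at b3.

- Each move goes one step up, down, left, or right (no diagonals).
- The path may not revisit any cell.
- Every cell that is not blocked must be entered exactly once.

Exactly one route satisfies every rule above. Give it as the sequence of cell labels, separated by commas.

b2, c2, c3, d3, d2, d1, c1, b1, a1, a2, a3, b3

Need to visit all 12 open cells exactly once, starting at b2 and ending at b3.
Route from b2: right 1 to c2, down 1 to c3, right 1 to d3, up 2 to d1, left 3 to a1, down 2 to a3, right 1 to b3 — 11 moves in all.
Check: all 12 open cells covered.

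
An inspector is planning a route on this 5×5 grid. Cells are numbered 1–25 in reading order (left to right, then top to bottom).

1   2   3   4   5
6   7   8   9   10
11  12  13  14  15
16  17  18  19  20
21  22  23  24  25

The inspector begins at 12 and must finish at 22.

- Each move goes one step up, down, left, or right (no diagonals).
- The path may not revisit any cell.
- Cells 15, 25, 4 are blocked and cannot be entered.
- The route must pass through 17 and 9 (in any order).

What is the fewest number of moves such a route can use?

Any route passes through 17 and 9 in some order between 12 and 22. Summing Manhattan distances along each leg and taking the cheapest ordering (12 → 9 → 17 → 22) gives a lower bound of 3 + 4 + 1 = 8 moves.
A route of 8 moves achieves this: 12 → 7 → 8 → 9 → 14 → 19 → 18 → 17 → 22.
Since 8 matches the lower bound, it is optimal.

8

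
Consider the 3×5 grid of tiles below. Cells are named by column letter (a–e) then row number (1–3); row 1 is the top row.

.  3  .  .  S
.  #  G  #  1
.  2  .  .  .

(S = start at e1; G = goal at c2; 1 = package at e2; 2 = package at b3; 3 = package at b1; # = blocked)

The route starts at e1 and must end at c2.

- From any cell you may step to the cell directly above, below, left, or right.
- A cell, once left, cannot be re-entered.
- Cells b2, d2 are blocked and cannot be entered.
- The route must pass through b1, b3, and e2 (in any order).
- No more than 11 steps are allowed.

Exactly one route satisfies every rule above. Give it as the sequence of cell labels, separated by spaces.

e1 e2 e3 d3 c3 b3 a3 a2 a1 b1 c1 c2

Any route must reach b1, b3, and e2 and still end at c2 within 11 moves, so the order of the required stops is forced.
Route from e1: down 2 to e3, left 4 to a3, up 2 to a1, right 2 to c1, down 1 to c2 — 11 moves in all.
Check: all required cells visited; 11 ≤ 11 moves.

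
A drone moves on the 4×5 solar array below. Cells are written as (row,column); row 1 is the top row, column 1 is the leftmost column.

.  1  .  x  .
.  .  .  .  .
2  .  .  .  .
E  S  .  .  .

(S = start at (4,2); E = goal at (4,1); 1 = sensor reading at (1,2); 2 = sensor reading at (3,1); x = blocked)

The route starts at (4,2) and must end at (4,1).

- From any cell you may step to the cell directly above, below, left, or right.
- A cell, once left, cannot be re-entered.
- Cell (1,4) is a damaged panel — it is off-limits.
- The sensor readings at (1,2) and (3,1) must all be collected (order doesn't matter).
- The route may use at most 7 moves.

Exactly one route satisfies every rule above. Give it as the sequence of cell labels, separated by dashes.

The 7-move cap with required stops at (1,2), (3,1) leaves no slack for detours.
Route from (4,2): up 3 to (1,2), left 1 to (1,1), down 3 to (4,1) — 7 moves in all.
Check: all required cells visited; 7 ≤ 7 moves.

(4,2) - (3,2) - (2,2) - (1,2) - (1,1) - (2,1) - (3,1) - (4,1)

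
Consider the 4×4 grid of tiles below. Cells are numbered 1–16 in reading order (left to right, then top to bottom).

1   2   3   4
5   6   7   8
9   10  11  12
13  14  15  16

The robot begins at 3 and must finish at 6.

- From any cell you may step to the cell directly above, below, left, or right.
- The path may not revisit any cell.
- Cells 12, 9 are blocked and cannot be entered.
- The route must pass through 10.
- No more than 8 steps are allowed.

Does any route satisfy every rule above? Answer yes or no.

One route that works: 3 → 7 → 11 → 10 → 6.

yes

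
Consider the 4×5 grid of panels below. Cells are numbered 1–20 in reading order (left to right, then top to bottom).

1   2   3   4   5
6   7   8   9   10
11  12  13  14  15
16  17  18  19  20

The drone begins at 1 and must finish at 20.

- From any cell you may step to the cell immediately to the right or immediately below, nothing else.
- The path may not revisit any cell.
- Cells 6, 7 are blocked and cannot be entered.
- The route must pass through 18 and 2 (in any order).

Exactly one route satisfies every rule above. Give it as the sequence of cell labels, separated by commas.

1, 2, 3, 8, 13, 18, 19, 20

Moves only go right or down, so the column and row indices never decrease.
Route from 1: right 2 to 3, down 3 to 18, right 2 to 20 — 7 moves in all.
Check: all required cells visited.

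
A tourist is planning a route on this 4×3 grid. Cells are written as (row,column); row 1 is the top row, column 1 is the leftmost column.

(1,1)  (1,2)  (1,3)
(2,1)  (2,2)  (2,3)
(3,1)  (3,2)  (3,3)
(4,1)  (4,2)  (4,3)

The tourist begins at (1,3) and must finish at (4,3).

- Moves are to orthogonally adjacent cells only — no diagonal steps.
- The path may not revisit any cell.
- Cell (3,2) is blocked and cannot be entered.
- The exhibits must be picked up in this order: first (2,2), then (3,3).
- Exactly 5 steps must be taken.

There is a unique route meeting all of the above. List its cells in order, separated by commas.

The waypoints must appear in the order (2,2), (3,3), with no cell reused.
Route from (1,3): left to (1,2), down to (2,2), right to (2,3), 2× down (reaching (4,3)) — 5 moves in all.
Check: order respected ((2,2) at step 2, (3,3) at step 4); 5 moves as required.

(1,3), (1,2), (2,2), (2,3), (3,3), (4,3)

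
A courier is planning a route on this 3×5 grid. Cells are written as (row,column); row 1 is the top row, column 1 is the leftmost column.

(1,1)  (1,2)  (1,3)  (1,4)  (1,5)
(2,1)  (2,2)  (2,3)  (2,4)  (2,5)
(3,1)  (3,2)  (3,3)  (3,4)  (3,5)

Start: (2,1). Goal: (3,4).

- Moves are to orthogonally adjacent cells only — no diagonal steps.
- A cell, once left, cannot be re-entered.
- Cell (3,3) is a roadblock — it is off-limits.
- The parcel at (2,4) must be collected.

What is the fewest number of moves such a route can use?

4

Any route passes through (2,4) somewhere between (2,1) and (3,4). Summing Manhattan distances along the two legs ((2,1) → (2,4) → (3,4)) gives a lower bound of 3 + 1 = 4 moves.
A route of 4 moves achieves this: (2,1) → (2,2) → (2,3) → (2,4) → (3,4).
Since 4 matches the lower bound, it is optimal.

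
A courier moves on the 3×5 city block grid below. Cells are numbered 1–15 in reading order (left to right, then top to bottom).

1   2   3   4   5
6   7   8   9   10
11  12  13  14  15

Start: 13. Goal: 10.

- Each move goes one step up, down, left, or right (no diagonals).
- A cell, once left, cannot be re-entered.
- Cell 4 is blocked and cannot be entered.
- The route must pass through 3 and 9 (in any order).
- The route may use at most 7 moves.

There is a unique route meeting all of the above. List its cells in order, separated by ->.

13 -> 12 -> 7 -> 2 -> 3 -> 8 -> 9 -> 10

The budget equals the shortest possible length, so every move has to be on a shortest route through the required cells.
Route from 13: left to 12, 2× up (reaching 2), right to 3, down to 8, 2× right (reaching 10) — 7 moves in all.
Check: all required cells visited; 7 ≤ 7 moves.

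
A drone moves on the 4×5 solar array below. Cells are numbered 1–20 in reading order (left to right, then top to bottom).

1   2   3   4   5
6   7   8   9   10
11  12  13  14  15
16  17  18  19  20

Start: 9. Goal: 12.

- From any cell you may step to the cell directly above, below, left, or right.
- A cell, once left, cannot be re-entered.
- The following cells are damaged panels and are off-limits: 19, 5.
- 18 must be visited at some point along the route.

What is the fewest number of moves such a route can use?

Any route passes through 18 somewhere between 9 and 12. Summing Manhattan distances along the two legs (9 → 18 → 12) gives a lower bound of 3 + 2 = 5 moves.
A route of 5 moves achieves this: 9 → 14 → 13 → 18 → 17 → 12.
Since 5 matches the lower bound, it is optimal.

5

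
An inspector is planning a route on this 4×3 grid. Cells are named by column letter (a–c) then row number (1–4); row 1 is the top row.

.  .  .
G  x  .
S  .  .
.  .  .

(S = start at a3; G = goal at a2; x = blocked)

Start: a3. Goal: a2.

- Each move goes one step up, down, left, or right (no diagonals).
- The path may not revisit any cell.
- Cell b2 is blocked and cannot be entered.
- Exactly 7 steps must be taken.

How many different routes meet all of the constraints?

Need simple routes of exactly 7 moves from a3 to a2 (Manhattan distance 1, so 3 moves are spent on a detour and 3 undoing it).
Enumerating: a3 b3 c3 c2 c1 b1 a1 a2.
That gives 1 route.

1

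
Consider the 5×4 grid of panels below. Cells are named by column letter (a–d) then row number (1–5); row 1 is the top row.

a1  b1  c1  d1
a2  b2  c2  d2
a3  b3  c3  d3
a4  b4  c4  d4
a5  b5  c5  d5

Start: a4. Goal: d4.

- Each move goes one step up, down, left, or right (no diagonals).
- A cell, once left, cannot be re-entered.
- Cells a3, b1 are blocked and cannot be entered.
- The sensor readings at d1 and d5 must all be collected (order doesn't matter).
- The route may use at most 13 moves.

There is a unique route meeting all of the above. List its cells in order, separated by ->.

The budget equals the shortest possible length, so every move has to be on a shortest route through the required cells.
Route from a4: right to b4, 2× up (reaching b2), right to c2, up to c1, right to d1, 2× down (reaching d3), left to c3, 2× down (reaching c5), right to d5, up to d4 — 13 moves in all.
Check: all required cells visited; 13 ≤ 13 moves.

a4 -> b4 -> b3 -> b2 -> c2 -> c1 -> d1 -> d2 -> d3 -> c3 -> c4 -> c5 -> d5 -> d4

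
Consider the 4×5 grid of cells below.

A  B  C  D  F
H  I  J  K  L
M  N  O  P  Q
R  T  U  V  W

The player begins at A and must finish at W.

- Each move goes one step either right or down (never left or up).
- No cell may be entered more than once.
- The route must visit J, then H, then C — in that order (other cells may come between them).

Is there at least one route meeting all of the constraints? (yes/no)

H lies to the left of J, so going from J to H would need a leftward move — but moves only go right/down, so J cannot be visited before H.

no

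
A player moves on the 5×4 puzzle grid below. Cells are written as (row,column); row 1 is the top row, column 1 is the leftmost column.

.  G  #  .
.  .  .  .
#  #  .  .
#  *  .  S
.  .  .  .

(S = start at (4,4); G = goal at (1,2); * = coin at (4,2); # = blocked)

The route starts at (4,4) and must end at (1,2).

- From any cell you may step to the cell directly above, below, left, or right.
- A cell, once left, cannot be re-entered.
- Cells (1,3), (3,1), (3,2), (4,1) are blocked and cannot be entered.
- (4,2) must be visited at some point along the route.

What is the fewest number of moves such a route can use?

Any route passes through (4,2) somewhere between (4,4) and (1,2). Summing Manhattan distances along the two legs ((4,4) → (4,2) → (1,2)) gives a lower bound of 2 + 3 = 5 moves.
That bound ignores the blocked cells. Measuring each leg by the fewest moves that actually steer around them ((4,4)→(4,2): 2; (4,2)→(1,2): 5) raises the lower bound to 7.
The shortest route satisfying every rule uses 9 moves: (4,4) → (5,4) → (5,3) → (5,2) → (4,2) → (4,3) → (3,3) → (2,3) → (2,2) → (1,2).
The no-revisit rule (legs can't share cells) pushes the minimum above the 7-move bound; an exhaustive check rules out every length from 7 to 8, leaving 9 as the minimum.

9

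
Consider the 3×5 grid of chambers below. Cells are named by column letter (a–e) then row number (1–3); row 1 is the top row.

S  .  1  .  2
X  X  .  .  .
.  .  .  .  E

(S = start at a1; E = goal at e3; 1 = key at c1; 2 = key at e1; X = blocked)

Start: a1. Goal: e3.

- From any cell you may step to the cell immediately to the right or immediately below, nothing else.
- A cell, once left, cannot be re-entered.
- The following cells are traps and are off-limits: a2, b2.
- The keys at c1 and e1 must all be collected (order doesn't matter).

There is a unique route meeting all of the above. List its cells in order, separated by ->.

a1 -> b1 -> c1 -> d1 -> e1 -> e2 -> e3

Moves only go right or down, so the column and row indices never decrease.
Route from a1: 4× right (reaching e1), 2× down (reaching e3) — 6 moves in all.
Check: all required cells visited.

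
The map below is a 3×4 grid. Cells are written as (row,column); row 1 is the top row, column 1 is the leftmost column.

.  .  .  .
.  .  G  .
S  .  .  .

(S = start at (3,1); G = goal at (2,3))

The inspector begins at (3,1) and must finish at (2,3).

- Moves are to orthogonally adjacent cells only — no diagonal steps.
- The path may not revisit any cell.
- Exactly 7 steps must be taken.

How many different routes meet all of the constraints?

7

Need simple routes of exactly 7 moves from (3,1) to (2,3) (Manhattan distance 3, so 2 moves are spent on a detour and 2 undoing it).
Enumerating: (3,1) (2,1) (1,1) (1,2) (2,2) (3,2) (3,3) (2,3) | (3,1) (2,1) (1,1) (1,2) (1,3) (1,4) (2,4) (2,3) | (3,1) (2,1) (2,2) (1,2) (1,3) (1,4) (2,4) (2,3) | (3,1) (2,1) (2,2) (3,2) (3,3) (3,4) (2,4) (2,3) | (3,1) (3,2) (2,2) (1,2) (1,3) (1,4) (2,4) (2,3) | (3,1) (3,2) (2,2) (2,1) (1,1) (1,2) (1,3) (2,3) | (3,1) (3,2) (3,3) (3,4) (2,4) (1,4) (1,3) (2,3).
That gives 7 routes.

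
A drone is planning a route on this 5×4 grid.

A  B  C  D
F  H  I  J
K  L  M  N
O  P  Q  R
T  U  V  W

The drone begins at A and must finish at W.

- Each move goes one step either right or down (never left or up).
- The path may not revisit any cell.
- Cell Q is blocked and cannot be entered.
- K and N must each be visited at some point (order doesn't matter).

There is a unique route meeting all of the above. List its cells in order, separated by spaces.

Moves only go right or down, so the column and row indices never decrease.
Route from A: 2× down (reaching K), 3× right (reaching N), 2× down (reaching W) — 7 moves in all.
Check: all required cells visited.

A F K L M N R W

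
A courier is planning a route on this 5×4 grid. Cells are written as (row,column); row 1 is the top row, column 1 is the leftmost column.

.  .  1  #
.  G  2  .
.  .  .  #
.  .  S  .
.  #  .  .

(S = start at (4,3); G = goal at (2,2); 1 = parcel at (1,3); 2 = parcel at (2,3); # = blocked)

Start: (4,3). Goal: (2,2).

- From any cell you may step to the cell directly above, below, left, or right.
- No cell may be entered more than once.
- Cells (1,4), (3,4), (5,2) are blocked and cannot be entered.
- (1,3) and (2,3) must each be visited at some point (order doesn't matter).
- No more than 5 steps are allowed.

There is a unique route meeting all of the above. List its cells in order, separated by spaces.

The budget equals the shortest possible length, so every move has to be on a shortest route through the required cells.
Route from (4,3): up 3 to (1,3), left 1 to (1,2), down 1 to (2,2) — 5 moves in all.
Check: all required cells visited; 5 ≤ 5 moves.

(4,3) (3,3) (2,3) (1,3) (1,2) (2,2)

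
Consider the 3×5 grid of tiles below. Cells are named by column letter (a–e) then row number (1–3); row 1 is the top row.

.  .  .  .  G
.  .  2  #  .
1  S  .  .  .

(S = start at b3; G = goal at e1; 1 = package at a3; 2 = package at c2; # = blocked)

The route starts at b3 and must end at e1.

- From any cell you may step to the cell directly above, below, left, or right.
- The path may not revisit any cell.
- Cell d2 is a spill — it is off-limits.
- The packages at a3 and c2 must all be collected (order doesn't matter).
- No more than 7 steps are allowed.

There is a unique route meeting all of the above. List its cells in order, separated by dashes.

Any route must reach a3 and c2 and still end at e1 within 7 moves, so the order of the required stops is forced.
Route from b3: left to a3, up to a2, 2× right (reaching c2), up to c1, 2× right (reaching e1) — 7 moves in all.
Check: all required cells visited; 7 ≤ 7 moves.

b3 - a3 - a2 - b2 - c2 - c1 - d1 - e1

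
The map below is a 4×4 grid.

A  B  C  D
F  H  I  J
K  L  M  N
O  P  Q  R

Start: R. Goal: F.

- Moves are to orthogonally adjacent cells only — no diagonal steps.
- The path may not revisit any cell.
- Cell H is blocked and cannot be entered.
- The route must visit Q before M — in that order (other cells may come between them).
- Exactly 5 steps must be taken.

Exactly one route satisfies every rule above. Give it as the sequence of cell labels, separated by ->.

R -> Q -> M -> L -> K -> F

The waypoints must appear in the order Q, M, with no cell reused.
Route from R: left 1 to Q, up 1 to M, left 2 to K, up 1 to F — 5 moves in all.
Check: order respected (Q at step 1, M at step 2); 5 moves as required.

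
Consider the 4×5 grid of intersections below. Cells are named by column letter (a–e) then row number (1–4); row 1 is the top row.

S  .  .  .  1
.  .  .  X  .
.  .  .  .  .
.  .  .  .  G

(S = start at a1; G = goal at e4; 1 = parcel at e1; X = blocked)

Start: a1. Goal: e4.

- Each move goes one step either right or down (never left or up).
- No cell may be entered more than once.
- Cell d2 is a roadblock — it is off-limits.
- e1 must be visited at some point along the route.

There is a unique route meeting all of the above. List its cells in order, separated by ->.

Moves only go right or down, so the column and row indices never decrease.
Route from a1: 4× right (reaching e1), 3× down (reaching e4) — 7 moves in all.
Check: all required cells visited.

a1 -> b1 -> c1 -> d1 -> e1 -> e2 -> e3 -> e4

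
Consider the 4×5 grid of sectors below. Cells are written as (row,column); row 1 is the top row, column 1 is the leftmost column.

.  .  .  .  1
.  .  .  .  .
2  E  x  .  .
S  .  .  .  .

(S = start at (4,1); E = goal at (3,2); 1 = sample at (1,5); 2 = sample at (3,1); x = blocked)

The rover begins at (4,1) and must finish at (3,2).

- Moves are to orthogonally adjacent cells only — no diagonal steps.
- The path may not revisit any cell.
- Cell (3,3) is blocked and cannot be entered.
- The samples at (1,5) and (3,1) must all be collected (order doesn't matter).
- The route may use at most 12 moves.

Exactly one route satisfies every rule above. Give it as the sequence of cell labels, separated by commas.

The 12-move cap with required stops at (1,5), (3,1) leaves no slack for detours.
Route from (4,1): 3× up (reaching (1,1)), 4× right (reaching (1,5)), down to (2,5), 3× left (reaching (2,2)), down to (3,2) — 12 moves in all.
Check: all required cells visited; 12 ≤ 12 moves.

(4,1), (3,1), (2,1), (1,1), (1,2), (1,3), (1,4), (1,5), (2,5), (2,4), (2,3), (2,2), (3,2)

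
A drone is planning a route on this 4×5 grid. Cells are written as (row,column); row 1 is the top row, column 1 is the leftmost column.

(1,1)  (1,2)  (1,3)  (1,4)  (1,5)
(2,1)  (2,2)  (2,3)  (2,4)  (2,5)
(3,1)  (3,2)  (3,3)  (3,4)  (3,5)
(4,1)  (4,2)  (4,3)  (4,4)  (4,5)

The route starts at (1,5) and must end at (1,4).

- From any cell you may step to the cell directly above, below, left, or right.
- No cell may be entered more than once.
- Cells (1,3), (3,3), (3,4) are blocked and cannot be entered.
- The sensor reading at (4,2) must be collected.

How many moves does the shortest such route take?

Any route passes through (4,2) somewhere between (1,5) and (1,4). Summing Manhattan distances along the two legs ((1,5) → (4,2) → (1,4)) gives a lower bound of 6 + 5 = 11 moves.
A route of 11 moves achieves this: (1,5) → (2,5) → (3,5) → (4,5) → (4,4) → (4,3) → (4,2) → (3,2) → (2,2) → (2,3) → (2,4) → (1,4).
Since 11 matches the lower bound, it is optimal.

11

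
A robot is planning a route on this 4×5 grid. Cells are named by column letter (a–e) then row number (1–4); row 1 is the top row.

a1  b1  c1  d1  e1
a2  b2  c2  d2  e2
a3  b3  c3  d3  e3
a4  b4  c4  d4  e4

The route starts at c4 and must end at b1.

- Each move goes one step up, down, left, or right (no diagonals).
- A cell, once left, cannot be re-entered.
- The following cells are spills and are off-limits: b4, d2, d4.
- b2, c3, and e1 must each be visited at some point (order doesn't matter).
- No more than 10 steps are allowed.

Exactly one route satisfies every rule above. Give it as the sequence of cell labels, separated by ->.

c4 -> c3 -> d3 -> e3 -> e2 -> e1 -> d1 -> c1 -> c2 -> b2 -> b1

The budget equals the shortest possible length, so every move has to be on a shortest route through the required cells.
Route from c4: up to c3, 2× right (reaching e3), 2× up (reaching e1), 2× left (reaching c1), down to c2, left to b2, up to b1 — 10 moves in all.
Check: all required cells visited; 10 ≤ 10 moves.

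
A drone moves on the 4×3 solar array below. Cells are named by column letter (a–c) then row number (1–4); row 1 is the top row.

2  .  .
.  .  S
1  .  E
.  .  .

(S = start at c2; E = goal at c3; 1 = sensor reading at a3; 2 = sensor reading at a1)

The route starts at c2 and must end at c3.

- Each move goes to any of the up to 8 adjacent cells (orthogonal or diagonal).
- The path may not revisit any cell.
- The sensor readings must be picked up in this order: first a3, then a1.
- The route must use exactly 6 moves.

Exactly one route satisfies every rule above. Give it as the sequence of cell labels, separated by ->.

The waypoints must appear in the order a3, a1, with no cell reused.
Route from c2: down-left to b3, left to a3, 2× up (reaching a1), 2× down-right (reaching c3) — 6 moves in all.
Check: order respected (1 at step 2, 2 at step 4); 6 moves as required.

c2 -> b3 -> a3 -> a2 -> a1 -> b2 -> c3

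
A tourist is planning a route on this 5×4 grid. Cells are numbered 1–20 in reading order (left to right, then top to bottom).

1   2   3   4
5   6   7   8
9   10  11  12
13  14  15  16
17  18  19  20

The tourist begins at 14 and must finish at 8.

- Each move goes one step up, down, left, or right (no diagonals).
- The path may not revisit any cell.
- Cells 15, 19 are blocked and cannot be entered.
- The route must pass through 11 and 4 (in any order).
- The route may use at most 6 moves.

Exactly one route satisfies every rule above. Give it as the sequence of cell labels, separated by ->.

14 -> 10 -> 11 -> 7 -> 3 -> 4 -> 8

The budget equals the shortest possible length, so every move has to be on a shortest route through the required cells.
Route from 14: up to 10, right to 11, 2× up (reaching 3), right to 4, down to 8 — 6 moves in all.
Check: all required cells visited; 6 ≤ 6 moves.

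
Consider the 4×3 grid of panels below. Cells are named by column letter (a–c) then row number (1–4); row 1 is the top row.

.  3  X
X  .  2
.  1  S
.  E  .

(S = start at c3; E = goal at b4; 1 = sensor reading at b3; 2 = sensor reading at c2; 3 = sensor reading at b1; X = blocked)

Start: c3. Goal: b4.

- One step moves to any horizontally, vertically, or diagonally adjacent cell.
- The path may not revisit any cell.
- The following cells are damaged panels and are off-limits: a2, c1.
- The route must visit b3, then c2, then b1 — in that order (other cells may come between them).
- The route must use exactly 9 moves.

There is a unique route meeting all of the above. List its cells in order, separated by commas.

c3, c4, b3, c2, b1, a1, b2, a3, a4, b4

The waypoints must appear in the order b3, c2, b1, with no cell reused.
Route from c3: down to c4, up-left to b3, up-right to c2, up-left to b1, left to a1, down-right to b2, down-left to a3, down to a4, right to b4 — 9 moves in all.
Check: order respected (1 at step 2, 2 at step 3, 3 at step 4); 9 moves as required.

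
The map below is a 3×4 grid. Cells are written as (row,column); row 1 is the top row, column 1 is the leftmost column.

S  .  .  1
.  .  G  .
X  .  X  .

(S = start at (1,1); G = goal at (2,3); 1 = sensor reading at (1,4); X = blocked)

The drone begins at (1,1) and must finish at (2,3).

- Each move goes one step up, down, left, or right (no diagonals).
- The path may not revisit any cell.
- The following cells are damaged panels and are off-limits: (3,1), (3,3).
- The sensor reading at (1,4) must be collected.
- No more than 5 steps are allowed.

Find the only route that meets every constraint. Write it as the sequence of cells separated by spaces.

The 5-move cap with required stops at (1,4) leaves no slack for detours.
Route from (1,1): 3× right (reaching (1,4)), down to (2,4), left to (2,3) — 5 moves in all.
Check: all required cells visited; 5 ≤ 5 moves.

(1,1) (1,2) (1,3) (1,4) (2,4) (2,3)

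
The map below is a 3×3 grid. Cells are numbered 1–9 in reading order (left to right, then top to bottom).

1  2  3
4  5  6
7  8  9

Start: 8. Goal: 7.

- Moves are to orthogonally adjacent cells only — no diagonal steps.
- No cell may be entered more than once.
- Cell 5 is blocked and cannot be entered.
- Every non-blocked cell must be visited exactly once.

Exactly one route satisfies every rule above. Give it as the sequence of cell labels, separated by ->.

Need to visit all 8 open cells exactly once, starting at 8 and ending at 7.
Cell 6 has only two open neighbours (3 and 9), so the path must pass straight through it: one of those is the cell it's entered from and the other is where it exits.
Route from 8: right 1 to 9, up 2 to 3, left 2 to 1, down 2 to 7 — 7 moves in all.
Check: all 8 open cells covered.

8 -> 9 -> 6 -> 3 -> 2 -> 1 -> 4 -> 7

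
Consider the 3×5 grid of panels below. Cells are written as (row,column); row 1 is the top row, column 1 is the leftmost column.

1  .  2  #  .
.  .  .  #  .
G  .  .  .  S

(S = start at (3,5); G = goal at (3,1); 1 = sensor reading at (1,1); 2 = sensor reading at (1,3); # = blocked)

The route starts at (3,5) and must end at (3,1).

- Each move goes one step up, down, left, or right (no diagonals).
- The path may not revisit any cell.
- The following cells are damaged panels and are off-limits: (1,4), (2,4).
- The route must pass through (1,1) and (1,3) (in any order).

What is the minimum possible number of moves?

Any route passes through (1,1) and (1,3) in some order between (3,5) and (3,1). Summing Manhattan distances along each leg and taking the cheapest ordering ((3,5) → (1,3) → (1,1) → (3,1)) gives a lower bound of 4 + 2 + 2 = 8 moves.
A route of 8 moves achieves this: (3,5) → (3,4) → (3,3) → (2,3) → (1,3) → (1,2) → (1,1) → (2,1) → (3,1).
Since 8 matches the lower bound, it is optimal.

8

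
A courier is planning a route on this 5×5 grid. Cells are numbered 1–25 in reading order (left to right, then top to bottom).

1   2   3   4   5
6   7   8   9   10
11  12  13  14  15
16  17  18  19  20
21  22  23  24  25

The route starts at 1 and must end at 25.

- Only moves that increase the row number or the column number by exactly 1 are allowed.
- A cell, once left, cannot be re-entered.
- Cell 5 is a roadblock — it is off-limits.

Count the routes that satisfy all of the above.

69

A right/down-only route from 1 to 25 makes exactly 4 down-moves and 4 right-moves in some order.
With no other constraints that would be C(8,4) = 70 routes.
Subtract routes through each blocked cell (inclusion–exclusion for overlaps): − through 5: 1 → 69.
That gives 69 routes.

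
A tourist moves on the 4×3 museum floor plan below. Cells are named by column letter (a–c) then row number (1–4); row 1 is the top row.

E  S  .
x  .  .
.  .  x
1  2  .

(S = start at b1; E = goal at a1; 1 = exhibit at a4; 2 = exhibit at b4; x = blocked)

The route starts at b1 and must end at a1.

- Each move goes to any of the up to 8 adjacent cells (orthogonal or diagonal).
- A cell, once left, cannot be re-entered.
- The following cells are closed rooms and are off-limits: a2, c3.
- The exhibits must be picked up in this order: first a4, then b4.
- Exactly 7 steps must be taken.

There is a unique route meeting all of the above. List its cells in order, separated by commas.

The waypoints must appear in the order a4, b4, with no cell reused.
Route from b1: down-right 1 to c2, down-left 2 to a4, right 1 to b4, up-left 1 to a3, up-right 1 to b2, up-left 1 to a1 — 7 moves in all.
Check: order respected (1 at step 3, 2 at step 4); 7 moves as required.

b1, c2, b3, a4, b4, a3, b2, a1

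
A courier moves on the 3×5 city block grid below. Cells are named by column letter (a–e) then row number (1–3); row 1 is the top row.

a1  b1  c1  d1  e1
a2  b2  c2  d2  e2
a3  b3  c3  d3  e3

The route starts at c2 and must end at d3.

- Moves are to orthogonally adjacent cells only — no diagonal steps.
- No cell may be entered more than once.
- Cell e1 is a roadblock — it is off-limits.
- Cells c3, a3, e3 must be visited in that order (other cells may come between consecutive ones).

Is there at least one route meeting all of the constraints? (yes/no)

yes

One route that works: c2 → c3 → b3 → a3 → a2 → a1 → b1 → c1 → d1 → d2 → e2 → e3 → d3.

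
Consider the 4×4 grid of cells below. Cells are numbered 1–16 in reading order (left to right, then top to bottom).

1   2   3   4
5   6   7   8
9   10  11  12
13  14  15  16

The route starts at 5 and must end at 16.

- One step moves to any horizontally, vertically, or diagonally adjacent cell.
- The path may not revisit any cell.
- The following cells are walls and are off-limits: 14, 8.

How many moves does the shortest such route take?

With diagonal moves allowed, the Chebyshev distance max(|Δrow|,|Δcol|) from 5 to 16 is 3, so at least 3 moves are needed.
A route of 3 moves achieves this: 5 → 6 → 11 → 16.
Since 3 matches the lower bound, it is optimal.

3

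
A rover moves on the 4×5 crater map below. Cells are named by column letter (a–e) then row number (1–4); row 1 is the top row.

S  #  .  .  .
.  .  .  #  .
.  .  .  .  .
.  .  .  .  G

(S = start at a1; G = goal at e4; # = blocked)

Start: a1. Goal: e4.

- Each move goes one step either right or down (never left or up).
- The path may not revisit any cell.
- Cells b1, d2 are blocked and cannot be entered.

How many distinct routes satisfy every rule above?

12

A right/down-only route from a1 to e4 makes exactly 3 down-moves and 4 right-moves in some order.
With no other constraints that would be C(7,3) = 35 routes.
Subtract routes through each blocked cell (inclusion–exclusion for overlaps): − through b1: 20 − through d2: 12 + through b1&d2: 9 → 12.
That gives 12 routes.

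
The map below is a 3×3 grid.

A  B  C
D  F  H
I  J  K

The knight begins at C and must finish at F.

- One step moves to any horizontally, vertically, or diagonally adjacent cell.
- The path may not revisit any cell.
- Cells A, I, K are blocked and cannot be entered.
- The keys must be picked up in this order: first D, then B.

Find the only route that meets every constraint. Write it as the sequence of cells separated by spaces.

C H J D B F

The waypoints must appear in the order D, B, with no cell reused.
Route from C: down to H, down-left to J, up-left to D, up-right to B, down to F — 5 moves in all.
Check: order respected (D at step 3, B at step 4).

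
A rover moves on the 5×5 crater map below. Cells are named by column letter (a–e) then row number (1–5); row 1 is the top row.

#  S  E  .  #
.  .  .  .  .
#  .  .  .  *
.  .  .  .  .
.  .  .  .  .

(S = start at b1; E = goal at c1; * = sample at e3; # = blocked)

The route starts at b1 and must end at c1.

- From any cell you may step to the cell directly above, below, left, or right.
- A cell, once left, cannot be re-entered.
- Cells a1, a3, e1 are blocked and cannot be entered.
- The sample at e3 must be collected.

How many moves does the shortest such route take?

Any route passes through e3 somewhere between b1 and c1. Summing Manhattan distances along the two legs (b1 → e3 → c1) gives a lower bound of 5 + 4 = 9 moves.
A route of 9 moves achieves this: b1 → b2 → b3 → c3 → d3 → e3 → e2 → d2 → d1 → c1.
Since 9 matches the lower bound, it is optimal.

9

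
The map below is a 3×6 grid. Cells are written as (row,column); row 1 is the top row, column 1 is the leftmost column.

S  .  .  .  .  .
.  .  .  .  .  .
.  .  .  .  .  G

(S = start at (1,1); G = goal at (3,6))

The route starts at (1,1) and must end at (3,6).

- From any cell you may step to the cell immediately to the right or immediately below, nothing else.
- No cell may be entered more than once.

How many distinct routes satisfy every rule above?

A right/down-only route from (1,1) to (3,6) makes exactly 2 down-moves and 5 right-moves in some order.
With no other constraints that would be C(7,2) = 21 routes.
That gives 21 routes.

21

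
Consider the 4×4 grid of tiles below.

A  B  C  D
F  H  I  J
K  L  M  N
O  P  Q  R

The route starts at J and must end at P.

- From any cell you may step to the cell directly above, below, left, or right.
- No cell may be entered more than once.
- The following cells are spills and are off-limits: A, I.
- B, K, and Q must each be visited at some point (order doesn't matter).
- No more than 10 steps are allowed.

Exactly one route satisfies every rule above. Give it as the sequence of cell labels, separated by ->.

J -> D -> C -> B -> H -> F -> K -> L -> M -> Q -> P

The 10-move cap with required stops at B, K, Q leaves no slack for detours.
Route from J: up to D, 2× left (reaching B), down to H, left to F, down to K, 2× right (reaching M), down to Q, left to P — 10 moves in all.
Check: all required cells visited; 10 ≤ 10 moves.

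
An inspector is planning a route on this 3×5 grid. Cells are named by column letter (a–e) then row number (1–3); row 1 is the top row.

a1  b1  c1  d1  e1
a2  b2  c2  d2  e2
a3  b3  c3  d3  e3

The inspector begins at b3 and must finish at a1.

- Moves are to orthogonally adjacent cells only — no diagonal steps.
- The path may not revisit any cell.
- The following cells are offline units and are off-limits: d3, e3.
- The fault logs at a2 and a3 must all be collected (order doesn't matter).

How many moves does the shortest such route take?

Any route passes through a2 and a3 in some order between b3 and a1. Summing Manhattan distances along each leg and taking the cheapest ordering (b3 → a3 → a2 → a1) gives a lower bound of 1 + 1 + 1 = 3 moves.
A route of 3 moves achieves this: b3 → a3 → a2 → a1.
Since 3 matches the lower bound, it is optimal.

3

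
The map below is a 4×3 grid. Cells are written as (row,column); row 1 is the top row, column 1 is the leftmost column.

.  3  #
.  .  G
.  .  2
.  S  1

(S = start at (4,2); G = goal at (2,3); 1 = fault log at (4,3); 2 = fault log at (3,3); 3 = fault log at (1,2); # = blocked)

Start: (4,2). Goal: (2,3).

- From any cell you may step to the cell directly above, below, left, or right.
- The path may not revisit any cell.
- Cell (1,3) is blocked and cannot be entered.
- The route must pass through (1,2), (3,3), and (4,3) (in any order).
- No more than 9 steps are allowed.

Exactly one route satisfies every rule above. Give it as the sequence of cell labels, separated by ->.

(4,2) -> (4,3) -> (3,3) -> (3,2) -> (3,1) -> (2,1) -> (1,1) -> (1,2) -> (2,2) -> (2,3)

The budget equals the shortest possible length, so every move has to be on a shortest route through the required cells.
Route from (4,2): right to (4,3), up to (3,3), 2× left (reaching (3,1)), 2× up (reaching (1,1)), right to (1,2), down to (2,2), right to (2,3) — 9 moves in all.
Check: all required cells visited; 9 ≤ 9 moves.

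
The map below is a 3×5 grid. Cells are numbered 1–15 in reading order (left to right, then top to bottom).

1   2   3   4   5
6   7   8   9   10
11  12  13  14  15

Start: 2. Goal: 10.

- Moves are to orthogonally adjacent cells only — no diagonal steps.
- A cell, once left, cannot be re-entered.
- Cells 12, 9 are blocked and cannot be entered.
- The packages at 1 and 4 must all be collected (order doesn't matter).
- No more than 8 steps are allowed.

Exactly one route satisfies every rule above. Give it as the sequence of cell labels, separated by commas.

Any route must reach 1 and 4 and still end at 10 within 8 moves, so the order of the required stops is forced.
Route from 2: left to 1, down to 6, 2× right (reaching 8), up to 3, 2× right (reaching 5), down to 10 — 8 moves in all.
Check: all required cells visited; 8 ≤ 8 moves.

2, 1, 6, 7, 8, 3, 4, 5, 10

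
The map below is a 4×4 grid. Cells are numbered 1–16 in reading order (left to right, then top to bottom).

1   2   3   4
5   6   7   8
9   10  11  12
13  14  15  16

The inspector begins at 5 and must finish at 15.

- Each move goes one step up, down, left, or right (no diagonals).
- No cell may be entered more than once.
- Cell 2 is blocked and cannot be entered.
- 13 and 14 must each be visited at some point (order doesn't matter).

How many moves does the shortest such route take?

4

Any route passes through 13 and 14 in some order between 5 and 15. Summing Manhattan distances along each leg and taking the cheapest ordering (5 → 13 → 14 → 15) gives a lower bound of 2 + 1 + 1 = 4 moves.
A route of 4 moves achieves this: 5 → 9 → 13 → 14 → 15.
Since 4 matches the lower bound, it is optimal.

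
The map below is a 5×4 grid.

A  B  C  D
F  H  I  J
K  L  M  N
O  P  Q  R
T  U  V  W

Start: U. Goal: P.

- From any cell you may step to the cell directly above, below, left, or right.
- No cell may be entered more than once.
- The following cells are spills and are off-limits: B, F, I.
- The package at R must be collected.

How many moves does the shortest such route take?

5

Any route passes through R somewhere between U and P. Summing Manhattan distances along the two legs (U → R → P) gives a lower bound of 3 + 2 = 5 moves.
A route of 5 moves achieves this: U → V → W → R → Q → P.
Since 5 matches the lower bound, it is optimal.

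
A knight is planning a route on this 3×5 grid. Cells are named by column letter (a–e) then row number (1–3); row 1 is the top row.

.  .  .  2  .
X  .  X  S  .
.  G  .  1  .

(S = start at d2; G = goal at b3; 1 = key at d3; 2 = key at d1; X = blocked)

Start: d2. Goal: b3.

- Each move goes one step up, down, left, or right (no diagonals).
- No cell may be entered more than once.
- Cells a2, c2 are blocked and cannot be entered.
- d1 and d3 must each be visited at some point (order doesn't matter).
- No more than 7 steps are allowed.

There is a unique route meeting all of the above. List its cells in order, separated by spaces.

The budget equals the shortest possible length, so every move has to be on a shortest route through the required cells.
Route from d2: up to d1, right to e1, 2× down (reaching e3), 3× left (reaching b3) — 7 moves in all.
Check: all required cells visited; 7 ≤ 7 moves.

d2 d1 e1 e2 e3 d3 c3 b3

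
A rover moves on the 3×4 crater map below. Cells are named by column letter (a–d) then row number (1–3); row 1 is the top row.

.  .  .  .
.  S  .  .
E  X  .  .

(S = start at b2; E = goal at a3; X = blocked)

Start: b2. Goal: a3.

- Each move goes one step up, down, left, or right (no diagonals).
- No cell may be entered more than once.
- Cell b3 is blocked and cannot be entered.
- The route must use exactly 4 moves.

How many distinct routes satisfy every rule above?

Need simple routes of exactly 4 moves from b2 to a3 (Manhattan distance 2, so 1 moves are spent on a detour and 1 undoing it).
Enumerating: b2 b1 a1 a2 a3.
That gives 1 route.

1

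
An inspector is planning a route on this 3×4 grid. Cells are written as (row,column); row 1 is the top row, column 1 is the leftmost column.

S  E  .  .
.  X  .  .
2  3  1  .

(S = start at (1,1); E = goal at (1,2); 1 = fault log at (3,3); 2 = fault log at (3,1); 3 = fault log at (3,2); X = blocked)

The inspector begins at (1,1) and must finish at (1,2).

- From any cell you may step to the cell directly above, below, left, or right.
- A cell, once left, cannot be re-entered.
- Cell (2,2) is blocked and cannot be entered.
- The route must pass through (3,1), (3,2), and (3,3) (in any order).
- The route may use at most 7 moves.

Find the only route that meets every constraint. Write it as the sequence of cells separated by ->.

Any route must reach (3,1), (3,2), and (3,3) and still end at (1,2) within 7 moves, so the order of the required stops is forced.
Route from (1,1): down 2 to (3,1), right 2 to (3,3), up 2 to (1,3), left 1 to (1,2) — 7 moves in all.
Check: all required cells visited; 7 ≤ 7 moves.

(1,1) -> (2,1) -> (3,1) -> (3,2) -> (3,3) -> (2,3) -> (1,3) -> (1,2)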